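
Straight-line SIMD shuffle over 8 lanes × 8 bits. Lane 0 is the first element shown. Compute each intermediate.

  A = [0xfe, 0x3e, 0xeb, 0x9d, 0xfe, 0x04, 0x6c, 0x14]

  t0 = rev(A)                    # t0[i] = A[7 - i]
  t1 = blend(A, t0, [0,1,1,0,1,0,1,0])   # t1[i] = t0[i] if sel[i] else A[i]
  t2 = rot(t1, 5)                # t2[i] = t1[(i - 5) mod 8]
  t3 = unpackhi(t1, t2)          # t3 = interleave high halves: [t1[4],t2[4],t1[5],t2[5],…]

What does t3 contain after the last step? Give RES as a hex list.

  t0: 14 6c 04 fe 9d eb 3e fe
  t1: fe 6c 04 9d 9d 04 3e 14
  t2: 9d 9d 04 3e 14 fe 6c 04
  t3: 9d 14 04 fe 3e 6c 14 04

RES = [ 0x9d  0x14  0x04  0xfe  0x3e  0x6c  0x14  0x04 ]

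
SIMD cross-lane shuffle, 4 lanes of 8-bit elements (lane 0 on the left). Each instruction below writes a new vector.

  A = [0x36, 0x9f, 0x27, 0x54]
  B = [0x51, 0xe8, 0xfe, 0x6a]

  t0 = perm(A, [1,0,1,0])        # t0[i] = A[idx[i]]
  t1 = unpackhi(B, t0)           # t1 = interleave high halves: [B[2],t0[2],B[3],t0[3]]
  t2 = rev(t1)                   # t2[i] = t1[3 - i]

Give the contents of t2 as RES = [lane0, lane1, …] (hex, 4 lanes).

→ t0 |9f|36|9f|36|
→ t1 |fe|9f|6a|36|
→ t2 |36|6a|9f|fe|

RES = [0x36, 0x6a, 0x9f, 0xfe]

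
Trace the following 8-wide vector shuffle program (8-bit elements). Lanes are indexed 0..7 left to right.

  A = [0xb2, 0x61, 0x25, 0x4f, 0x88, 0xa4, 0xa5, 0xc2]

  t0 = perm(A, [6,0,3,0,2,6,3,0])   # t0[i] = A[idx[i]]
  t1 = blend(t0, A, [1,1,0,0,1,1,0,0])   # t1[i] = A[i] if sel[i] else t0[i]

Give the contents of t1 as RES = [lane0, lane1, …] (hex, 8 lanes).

RES = [0xb2, 0x61, 0x4f, 0xb2, 0x88, 0xa4, 0x4f, 0xb2]

t0 = [0xa5, 0xb2, 0x4f, 0xb2, 0x25, 0xa5, 0x4f, 0xb2]
t1 = [0xb2, 0x61, 0x4f, 0xb2, 0x88, 0xa4, 0x4f, 0xb2]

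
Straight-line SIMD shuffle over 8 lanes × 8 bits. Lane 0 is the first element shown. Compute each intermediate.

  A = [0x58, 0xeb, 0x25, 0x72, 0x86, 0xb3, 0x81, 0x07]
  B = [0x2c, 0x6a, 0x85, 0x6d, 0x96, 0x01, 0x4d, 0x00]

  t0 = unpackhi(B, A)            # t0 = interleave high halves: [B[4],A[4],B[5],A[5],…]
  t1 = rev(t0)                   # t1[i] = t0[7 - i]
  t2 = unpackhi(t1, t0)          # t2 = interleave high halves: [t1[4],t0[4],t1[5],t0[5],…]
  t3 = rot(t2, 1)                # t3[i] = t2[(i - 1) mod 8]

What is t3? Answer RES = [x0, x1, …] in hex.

  t0: 96 86 01 b3 4d 81 00 07
  t1: 07 00 81 4d b3 01 86 96
  t2: b3 4d 01 81 86 00 96 07
  t3: 07 b3 4d 01 81 86 00 96

RES = [ 0x07  0xb3  0x4d  0x01  0x81  0x86  0x00  0x96 ]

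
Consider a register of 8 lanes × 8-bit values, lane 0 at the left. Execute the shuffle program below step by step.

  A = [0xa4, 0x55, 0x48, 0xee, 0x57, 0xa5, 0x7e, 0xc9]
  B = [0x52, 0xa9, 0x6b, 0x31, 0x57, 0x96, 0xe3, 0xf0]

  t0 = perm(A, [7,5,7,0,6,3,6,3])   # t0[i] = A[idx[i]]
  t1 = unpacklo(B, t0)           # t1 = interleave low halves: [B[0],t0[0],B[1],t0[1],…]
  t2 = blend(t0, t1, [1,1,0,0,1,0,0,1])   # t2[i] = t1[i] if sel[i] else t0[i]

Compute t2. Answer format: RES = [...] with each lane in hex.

→ t0 |c9|a5|c9|a4|7e|ee|7e|ee|
→ t1 |52|c9|a9|a5|6b|c9|31|a4|
→ t2 |52|c9|c9|a4|6b|ee|7e|a4|

RES = [0x52, 0xc9, 0xc9, 0xa4, 0x6b, 0xee, 0x7e, 0xa4]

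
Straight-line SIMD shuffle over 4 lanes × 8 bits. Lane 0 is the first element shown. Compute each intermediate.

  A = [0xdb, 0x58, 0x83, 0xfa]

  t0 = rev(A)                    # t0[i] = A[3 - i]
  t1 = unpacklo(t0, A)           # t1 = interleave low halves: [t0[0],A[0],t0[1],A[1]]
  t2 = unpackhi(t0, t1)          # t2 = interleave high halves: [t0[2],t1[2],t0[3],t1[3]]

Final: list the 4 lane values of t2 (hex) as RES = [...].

→ t0 |fa|83|58|db|
→ t1 |fa|db|83|58|
→ t2 |58|83|db|58|

RES = [ 0x58  0x83  0xdb  0x58 ]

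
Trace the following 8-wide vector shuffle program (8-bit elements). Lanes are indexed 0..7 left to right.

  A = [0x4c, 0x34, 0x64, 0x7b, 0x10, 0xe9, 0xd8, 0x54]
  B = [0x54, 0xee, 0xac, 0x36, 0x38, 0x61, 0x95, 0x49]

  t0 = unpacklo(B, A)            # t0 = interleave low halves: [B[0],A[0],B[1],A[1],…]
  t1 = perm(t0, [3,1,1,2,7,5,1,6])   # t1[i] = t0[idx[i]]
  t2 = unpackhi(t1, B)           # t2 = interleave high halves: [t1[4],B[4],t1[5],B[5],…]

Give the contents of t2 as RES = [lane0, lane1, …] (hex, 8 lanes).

→ t0 |54|4c|ee|34|ac|64|36|7b|
→ t1 |34|4c|4c|ee|7b|64|4c|36|
→ t2 |7b|38|64|61|4c|95|36|49|

RES = [ 0x7b  0x38  0x64  0x61  0x4c  0x95  0x36  0x49 ]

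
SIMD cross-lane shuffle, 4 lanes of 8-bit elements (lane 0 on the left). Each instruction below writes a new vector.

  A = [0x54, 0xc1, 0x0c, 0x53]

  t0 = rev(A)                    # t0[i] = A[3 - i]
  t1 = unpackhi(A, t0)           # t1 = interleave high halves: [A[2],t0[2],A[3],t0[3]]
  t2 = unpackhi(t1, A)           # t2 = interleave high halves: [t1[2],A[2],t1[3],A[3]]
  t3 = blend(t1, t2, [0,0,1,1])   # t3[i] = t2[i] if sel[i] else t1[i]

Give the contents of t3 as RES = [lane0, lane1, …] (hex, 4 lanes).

RES = [ 0x0c  0xc1  0x54  0x53 ]

→ t0 |53|0c|c1|54|
→ t1 |0c|c1|53|54|
→ t2 |53|0c|54|53|
→ t3 |0c|c1|54|53|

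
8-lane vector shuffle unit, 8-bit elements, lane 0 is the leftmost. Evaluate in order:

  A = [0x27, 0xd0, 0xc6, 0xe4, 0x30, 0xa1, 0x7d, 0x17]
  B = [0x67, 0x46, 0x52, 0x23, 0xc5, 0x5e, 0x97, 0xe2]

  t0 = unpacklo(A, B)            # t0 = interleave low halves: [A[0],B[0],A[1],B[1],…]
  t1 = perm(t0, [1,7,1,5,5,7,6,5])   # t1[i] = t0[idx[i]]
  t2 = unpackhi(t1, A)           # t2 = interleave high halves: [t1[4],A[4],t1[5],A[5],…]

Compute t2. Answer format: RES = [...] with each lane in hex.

RES = [0x52, 0x30, 0x23, 0xa1, 0xe4, 0x7d, 0x52, 0x17]

t0 = [0x27, 0x67, 0xd0, 0x46, 0xc6, 0x52, 0xe4, 0x23]
t1 = [0x67, 0x23, 0x67, 0x52, 0x52, 0x23, 0xe4, 0x52]
t2 = [0x52, 0x30, 0x23, 0xa1, 0xe4, 0x7d, 0x52, 0x17]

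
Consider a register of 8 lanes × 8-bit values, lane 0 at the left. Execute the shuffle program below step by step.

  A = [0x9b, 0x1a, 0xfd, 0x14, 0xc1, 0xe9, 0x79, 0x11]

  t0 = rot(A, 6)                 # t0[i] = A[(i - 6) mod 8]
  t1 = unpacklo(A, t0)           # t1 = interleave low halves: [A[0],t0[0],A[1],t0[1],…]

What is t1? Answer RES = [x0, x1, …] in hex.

RES = [0x9b, 0xfd, 0x1a, 0x14, 0xfd, 0xc1, 0x14, 0xe9]

→ t0 |fd|14|c1|e9|79|11|9b|1a|
→ t1 |9b|fd|1a|14|fd|c1|14|e9|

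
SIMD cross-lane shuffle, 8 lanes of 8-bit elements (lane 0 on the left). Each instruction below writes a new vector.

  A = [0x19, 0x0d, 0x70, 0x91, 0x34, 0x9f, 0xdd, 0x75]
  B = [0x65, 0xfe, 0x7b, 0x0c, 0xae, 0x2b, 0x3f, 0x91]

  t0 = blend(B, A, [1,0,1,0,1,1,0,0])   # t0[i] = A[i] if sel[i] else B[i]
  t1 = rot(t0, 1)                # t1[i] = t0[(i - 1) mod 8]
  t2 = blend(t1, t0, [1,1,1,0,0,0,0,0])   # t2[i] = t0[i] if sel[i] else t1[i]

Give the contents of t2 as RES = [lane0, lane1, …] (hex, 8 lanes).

RES = [0x19, 0xfe, 0x70, 0x70, 0x0c, 0x34, 0x9f, 0x3f]

  t0: 19 fe 70 0c 34 9f 3f 91
  t1: 91 19 fe 70 0c 34 9f 3f
  t2: 19 fe 70 70 0c 34 9f 3f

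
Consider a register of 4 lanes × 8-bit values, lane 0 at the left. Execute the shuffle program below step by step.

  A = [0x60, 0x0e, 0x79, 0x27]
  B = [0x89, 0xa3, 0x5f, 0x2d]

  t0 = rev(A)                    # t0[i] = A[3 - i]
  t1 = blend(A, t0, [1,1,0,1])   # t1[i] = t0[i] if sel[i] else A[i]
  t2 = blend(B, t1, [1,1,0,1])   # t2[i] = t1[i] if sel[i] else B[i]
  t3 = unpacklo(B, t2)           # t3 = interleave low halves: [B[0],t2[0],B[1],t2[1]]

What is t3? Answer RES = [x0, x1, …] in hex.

RES = [0x89, 0x27, 0xa3, 0x79]

  t0: 27 79 0e 60
  t1: 27 79 79 60
  t2: 27 79 5f 60
  t3: 89 27 a3 79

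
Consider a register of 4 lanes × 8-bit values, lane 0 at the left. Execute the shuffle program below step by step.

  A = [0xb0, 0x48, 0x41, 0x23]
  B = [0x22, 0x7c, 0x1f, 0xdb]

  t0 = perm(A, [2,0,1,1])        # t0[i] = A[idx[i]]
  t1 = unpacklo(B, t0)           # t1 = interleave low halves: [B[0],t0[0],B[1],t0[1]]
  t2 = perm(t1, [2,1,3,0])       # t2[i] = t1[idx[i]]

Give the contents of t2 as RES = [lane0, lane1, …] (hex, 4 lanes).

RES = [0x7c, 0x41, 0xb0, 0x22]

→ t0 |41|b0|48|48|
→ t1 |22|41|7c|b0|
→ t2 |7c|41|b0|22|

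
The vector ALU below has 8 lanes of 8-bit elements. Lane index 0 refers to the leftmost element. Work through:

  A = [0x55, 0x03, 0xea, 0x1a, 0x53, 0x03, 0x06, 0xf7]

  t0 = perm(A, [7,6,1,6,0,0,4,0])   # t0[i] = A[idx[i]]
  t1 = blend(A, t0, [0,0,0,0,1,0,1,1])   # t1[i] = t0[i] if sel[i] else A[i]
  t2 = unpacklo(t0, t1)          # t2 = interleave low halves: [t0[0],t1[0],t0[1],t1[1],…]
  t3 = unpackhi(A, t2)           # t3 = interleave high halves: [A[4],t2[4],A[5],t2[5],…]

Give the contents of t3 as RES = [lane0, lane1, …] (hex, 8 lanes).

RES = [0x53, 0x03, 0x03, 0xea, 0x06, 0x06, 0xf7, 0x1a]

→ t0 |f7|06|03|06|55|55|53|55|
→ t1 |55|03|ea|1a|55|03|53|55|
→ t2 |f7|55|06|03|03|ea|06|1a|
→ t3 |53|03|03|ea|06|06|f7|1a|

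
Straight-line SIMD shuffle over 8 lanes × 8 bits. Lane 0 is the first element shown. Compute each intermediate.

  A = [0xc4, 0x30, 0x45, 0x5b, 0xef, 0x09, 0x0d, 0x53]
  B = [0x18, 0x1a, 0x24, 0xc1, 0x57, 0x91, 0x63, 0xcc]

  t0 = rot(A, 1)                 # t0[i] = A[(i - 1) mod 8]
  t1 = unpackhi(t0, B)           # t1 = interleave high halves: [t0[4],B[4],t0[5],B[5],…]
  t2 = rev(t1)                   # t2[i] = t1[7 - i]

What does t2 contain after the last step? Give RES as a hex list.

RES = [ 0xcc  0x0d  0x63  0x09  0x91  0xef  0x57  0x5b ]

  t0: 53 c4 30 45 5b ef 09 0d
  t1: 5b 57 ef 91 09 63 0d cc
  t2: cc 0d 63 09 91 ef 57 5b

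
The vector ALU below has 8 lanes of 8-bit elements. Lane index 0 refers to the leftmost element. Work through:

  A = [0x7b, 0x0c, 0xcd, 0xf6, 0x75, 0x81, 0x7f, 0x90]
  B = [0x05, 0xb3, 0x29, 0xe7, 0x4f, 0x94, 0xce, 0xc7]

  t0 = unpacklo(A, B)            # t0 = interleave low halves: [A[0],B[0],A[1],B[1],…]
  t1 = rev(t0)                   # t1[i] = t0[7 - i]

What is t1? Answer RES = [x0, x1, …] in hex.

  t0: 7b 05 0c b3 cd 29 f6 e7
  t1: e7 f6 29 cd b3 0c 05 7b

RES = [ 0xe7  0xf6  0x29  0xcd  0xb3  0x0c  0x05  0x7b ]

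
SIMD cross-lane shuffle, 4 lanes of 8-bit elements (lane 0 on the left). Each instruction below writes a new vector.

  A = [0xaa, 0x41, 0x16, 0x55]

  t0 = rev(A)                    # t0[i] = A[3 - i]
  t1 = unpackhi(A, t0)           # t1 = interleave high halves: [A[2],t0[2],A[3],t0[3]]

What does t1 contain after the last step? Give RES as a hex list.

RES = [ 0x16  0x41  0x55  0xaa ]

→ t0 |55|16|41|aa|
→ t1 |16|41|55|aa|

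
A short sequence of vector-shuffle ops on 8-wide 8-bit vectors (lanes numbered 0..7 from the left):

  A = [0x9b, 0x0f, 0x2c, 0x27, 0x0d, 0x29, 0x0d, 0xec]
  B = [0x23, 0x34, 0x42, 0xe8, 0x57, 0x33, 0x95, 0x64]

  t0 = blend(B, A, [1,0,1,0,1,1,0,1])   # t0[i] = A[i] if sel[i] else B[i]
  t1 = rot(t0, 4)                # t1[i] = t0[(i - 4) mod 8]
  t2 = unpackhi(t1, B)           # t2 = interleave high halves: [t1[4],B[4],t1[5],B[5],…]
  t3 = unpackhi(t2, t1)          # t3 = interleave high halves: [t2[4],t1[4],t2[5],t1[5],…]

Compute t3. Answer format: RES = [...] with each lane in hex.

t0 = [0x9b, 0x34, 0x2c, 0xe8, 0x0d, 0x29, 0x95, 0xec]
t1 = [0x0d, 0x29, 0x95, 0xec, 0x9b, 0x34, 0x2c, 0xe8]
t2 = [0x9b, 0x57, 0x34, 0x33, 0x2c, 0x95, 0xe8, 0x64]
t3 = [0x2c, 0x9b, 0x95, 0x34, 0xe8, 0x2c, 0x64, 0xe8]

RES = [0x2c, 0x9b, 0x95, 0x34, 0xe8, 0x2c, 0x64, 0xe8]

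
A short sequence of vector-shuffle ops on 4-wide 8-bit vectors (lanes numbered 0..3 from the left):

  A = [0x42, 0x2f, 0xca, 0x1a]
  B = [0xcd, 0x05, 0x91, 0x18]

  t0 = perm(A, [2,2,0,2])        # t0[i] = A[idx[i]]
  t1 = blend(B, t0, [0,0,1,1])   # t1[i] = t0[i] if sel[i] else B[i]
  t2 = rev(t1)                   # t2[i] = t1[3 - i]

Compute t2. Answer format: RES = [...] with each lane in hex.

RES = [ 0xca  0x42  0x05  0xcd ]

  t0: ca ca 42 ca
  t1: cd 05 42 ca
  t2: ca 42 05 cd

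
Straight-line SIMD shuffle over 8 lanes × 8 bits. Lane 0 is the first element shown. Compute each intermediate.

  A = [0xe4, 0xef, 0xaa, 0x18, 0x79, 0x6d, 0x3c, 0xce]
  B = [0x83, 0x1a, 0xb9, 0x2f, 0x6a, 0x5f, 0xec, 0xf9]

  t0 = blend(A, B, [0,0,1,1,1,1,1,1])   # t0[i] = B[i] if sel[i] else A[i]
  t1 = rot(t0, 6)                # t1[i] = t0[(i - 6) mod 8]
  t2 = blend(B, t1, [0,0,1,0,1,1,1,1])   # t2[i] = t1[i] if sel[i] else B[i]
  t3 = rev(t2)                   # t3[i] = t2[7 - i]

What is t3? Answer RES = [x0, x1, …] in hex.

RES = [ 0xef  0xe4  0xf9  0xec  0x2f  0x6a  0x1a  0x83 ]

t0 = [0xe4, 0xef, 0xb9, 0x2f, 0x6a, 0x5f, 0xec, 0xf9]
t1 = [0xb9, 0x2f, 0x6a, 0x5f, 0xec, 0xf9, 0xe4, 0xef]
t2 = [0x83, 0x1a, 0x6a, 0x2f, 0xec, 0xf9, 0xe4, 0xef]
t3 = [0xef, 0xe4, 0xf9, 0xec, 0x2f, 0x6a, 0x1a, 0x83]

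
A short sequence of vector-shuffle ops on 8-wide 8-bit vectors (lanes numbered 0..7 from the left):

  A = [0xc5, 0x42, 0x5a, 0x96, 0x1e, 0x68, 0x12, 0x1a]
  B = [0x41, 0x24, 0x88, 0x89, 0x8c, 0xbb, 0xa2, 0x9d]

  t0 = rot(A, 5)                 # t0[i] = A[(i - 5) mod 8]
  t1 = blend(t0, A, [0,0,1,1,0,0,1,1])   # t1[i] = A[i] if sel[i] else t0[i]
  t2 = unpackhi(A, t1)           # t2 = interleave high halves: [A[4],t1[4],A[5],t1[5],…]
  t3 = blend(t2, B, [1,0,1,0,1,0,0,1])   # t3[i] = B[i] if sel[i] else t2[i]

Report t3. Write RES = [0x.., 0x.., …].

t0 = [0x96, 0x1e, 0x68, 0x12, 0x1a, 0xc5, 0x42, 0x5a]
t1 = [0x96, 0x1e, 0x5a, 0x96, 0x1a, 0xc5, 0x12, 0x1a]
t2 = [0x1e, 0x1a, 0x68, 0xc5, 0x12, 0x12, 0x1a, 0x1a]
t3 = [0x41, 0x1a, 0x88, 0xc5, 0x8c, 0x12, 0x1a, 0x9d]

RES = [0x41, 0x1a, 0x88, 0xc5, 0x8c, 0x12, 0x1a, 0x9d]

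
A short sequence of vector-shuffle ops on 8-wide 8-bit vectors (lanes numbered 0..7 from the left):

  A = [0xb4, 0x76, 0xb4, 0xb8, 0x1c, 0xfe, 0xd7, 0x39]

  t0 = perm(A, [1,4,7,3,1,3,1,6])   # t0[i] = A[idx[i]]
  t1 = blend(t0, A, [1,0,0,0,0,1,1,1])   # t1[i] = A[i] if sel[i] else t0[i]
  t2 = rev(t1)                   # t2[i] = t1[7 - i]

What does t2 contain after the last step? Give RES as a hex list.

RES = [0x39, 0xd7, 0xfe, 0x76, 0xb8, 0x39, 0x1c, 0xb4]

→ t0 |76|1c|39|b8|76|b8|76|d7|
→ t1 |b4|1c|39|b8|76|fe|d7|39|
→ t2 |39|d7|fe|76|b8|39|1c|b4|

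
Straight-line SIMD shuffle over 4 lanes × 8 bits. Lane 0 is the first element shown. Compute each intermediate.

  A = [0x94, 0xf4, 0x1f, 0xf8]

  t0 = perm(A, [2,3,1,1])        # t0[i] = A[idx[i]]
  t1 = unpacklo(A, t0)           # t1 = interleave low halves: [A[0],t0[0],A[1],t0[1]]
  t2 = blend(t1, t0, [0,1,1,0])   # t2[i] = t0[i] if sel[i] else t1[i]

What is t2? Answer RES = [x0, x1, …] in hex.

  t0: 1f f8 f4 f4
  t1: 94 1f f4 f8
  t2: 94 f8 f4 f8

RES = [0x94, 0xf8, 0xf4, 0xf8]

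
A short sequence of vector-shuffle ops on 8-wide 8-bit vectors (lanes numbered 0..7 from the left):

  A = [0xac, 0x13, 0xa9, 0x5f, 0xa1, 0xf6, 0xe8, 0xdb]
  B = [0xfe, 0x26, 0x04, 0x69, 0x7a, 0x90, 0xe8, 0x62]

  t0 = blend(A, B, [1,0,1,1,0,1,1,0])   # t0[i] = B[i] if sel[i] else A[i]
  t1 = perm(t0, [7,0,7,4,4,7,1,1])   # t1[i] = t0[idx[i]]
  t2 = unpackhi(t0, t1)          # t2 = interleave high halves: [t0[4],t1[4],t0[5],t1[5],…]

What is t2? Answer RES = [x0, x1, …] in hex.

RES = [ 0xa1  0xa1  0x90  0xdb  0xe8  0x13  0xdb  0x13 ]

  t0: fe 13 04 69 a1 90 e8 db
  t1: db fe db a1 a1 db 13 13
  t2: a1 a1 90 db e8 13 db 13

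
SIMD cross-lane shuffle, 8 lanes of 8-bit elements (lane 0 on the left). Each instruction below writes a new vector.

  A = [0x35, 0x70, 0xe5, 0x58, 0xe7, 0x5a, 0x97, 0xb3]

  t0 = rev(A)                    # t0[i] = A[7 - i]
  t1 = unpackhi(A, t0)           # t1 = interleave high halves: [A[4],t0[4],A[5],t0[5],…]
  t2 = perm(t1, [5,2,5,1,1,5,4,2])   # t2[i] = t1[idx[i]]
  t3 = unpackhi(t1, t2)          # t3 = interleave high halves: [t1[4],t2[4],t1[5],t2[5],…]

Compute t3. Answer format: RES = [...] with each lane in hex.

t0 = [0xb3, 0x97, 0x5a, 0xe7, 0x58, 0xe5, 0x70, 0x35]
t1 = [0xe7, 0x58, 0x5a, 0xe5, 0x97, 0x70, 0xb3, 0x35]
t2 = [0x70, 0x5a, 0x70, 0x58, 0x58, 0x70, 0x97, 0x5a]
t3 = [0x97, 0x58, 0x70, 0x70, 0xb3, 0x97, 0x35, 0x5a]

RES = [ 0x97  0x58  0x70  0x70  0xb3  0x97  0x35  0x5a ]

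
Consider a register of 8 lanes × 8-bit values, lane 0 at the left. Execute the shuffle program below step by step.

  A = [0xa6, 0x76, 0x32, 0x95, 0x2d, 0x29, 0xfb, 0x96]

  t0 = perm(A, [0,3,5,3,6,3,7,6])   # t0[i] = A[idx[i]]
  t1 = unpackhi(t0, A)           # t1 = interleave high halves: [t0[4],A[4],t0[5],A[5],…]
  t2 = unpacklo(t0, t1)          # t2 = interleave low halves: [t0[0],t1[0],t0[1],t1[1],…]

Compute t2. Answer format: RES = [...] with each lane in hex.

RES = [0xa6, 0xfb, 0x95, 0x2d, 0x29, 0x95, 0x95, 0x29]

  t0: a6 95 29 95 fb 95 96 fb
  t1: fb 2d 95 29 96 fb fb 96
  t2: a6 fb 95 2d 29 95 95 29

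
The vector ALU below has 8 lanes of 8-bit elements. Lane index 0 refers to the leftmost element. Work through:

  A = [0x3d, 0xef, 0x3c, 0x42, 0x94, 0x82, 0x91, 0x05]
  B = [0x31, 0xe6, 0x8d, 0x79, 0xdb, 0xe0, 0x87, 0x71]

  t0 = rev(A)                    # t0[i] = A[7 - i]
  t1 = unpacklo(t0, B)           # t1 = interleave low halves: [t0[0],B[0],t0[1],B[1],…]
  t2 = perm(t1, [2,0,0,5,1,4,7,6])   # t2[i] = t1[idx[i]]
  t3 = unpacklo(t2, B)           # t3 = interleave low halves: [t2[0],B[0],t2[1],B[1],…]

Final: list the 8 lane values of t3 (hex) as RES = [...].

RES = [0x91, 0x31, 0x05, 0xe6, 0x05, 0x8d, 0x8d, 0x79]

→ t0 |05|91|82|94|42|3c|ef|3d|
→ t1 |05|31|91|e6|82|8d|94|79|
→ t2 |91|05|05|8d|31|82|79|94|
→ t3 |91|31|05|e6|05|8d|8d|79|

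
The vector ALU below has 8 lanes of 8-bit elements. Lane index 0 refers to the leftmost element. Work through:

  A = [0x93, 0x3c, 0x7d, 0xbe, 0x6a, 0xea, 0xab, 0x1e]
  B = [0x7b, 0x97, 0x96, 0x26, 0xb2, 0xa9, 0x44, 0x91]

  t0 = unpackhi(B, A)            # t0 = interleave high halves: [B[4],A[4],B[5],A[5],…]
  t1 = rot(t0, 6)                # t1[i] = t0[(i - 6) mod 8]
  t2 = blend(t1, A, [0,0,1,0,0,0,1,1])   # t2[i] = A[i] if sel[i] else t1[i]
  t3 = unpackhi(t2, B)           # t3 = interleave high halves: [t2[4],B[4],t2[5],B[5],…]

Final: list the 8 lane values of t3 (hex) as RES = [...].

RES = [0x91, 0xb2, 0x1e, 0xa9, 0xab, 0x44, 0x1e, 0x91]

  t0: b2 6a a9 ea 44 ab 91 1e
  t1: a9 ea 44 ab 91 1e b2 6a
  t2: a9 ea 7d ab 91 1e ab 1e
  t3: 91 b2 1e a9 ab 44 1e 91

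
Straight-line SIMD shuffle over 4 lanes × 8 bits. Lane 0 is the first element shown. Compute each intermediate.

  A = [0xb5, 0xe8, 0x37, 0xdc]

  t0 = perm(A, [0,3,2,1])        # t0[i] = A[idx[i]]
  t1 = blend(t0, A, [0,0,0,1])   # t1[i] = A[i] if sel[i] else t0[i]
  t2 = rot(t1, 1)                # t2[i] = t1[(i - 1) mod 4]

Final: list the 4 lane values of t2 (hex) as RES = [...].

  t0: b5 dc 37 e8
  t1: b5 dc 37 dc
  t2: dc b5 dc 37

RES = [ 0xdc  0xb5  0xdc  0x37 ]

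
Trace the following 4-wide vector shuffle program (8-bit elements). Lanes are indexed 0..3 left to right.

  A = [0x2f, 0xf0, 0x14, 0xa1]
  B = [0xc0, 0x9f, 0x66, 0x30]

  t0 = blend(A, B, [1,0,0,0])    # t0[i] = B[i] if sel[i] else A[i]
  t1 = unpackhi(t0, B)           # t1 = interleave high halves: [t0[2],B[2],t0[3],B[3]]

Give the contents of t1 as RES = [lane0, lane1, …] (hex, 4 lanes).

RES = [0x14, 0x66, 0xa1, 0x30]

  t0: c0 f0 14 a1
  t1: 14 66 a1 30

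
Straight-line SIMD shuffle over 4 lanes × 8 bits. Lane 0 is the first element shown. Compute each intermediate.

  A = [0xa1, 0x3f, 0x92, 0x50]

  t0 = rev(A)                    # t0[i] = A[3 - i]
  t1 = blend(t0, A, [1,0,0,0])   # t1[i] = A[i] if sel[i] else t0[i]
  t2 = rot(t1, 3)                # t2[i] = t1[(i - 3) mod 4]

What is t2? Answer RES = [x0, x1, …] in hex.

RES = [0x92, 0x3f, 0xa1, 0xa1]

t0 = [0x50, 0x92, 0x3f, 0xa1]
t1 = [0xa1, 0x92, 0x3f, 0xa1]
t2 = [0x92, 0x3f, 0xa1, 0xa1]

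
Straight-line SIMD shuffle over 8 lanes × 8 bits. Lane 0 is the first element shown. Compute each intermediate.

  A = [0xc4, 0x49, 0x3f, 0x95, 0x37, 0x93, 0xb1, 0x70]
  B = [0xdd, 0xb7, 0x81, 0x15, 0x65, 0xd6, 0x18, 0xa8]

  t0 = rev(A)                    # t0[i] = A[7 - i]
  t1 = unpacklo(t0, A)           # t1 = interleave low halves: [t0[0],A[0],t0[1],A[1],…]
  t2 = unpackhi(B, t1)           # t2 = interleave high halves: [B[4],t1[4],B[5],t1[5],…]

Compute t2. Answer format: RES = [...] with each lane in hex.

  t0: 70 b1 93 37 95 3f 49 c4
  t1: 70 c4 b1 49 93 3f 37 95
  t2: 65 93 d6 3f 18 37 a8 95

RES = [0x65, 0x93, 0xd6, 0x3f, 0x18, 0x37, 0xa8, 0x95]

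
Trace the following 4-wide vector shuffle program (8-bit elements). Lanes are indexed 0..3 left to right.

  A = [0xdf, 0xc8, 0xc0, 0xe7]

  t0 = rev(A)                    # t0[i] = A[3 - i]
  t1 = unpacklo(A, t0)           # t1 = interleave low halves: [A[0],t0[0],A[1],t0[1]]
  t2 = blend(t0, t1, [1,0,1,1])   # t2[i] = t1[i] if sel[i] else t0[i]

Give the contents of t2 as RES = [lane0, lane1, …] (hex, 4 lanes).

RES = [0xdf, 0xc0, 0xc8, 0xc0]

  t0: e7 c0 c8 df
  t1: df e7 c8 c0
  t2: df c0 c8 c0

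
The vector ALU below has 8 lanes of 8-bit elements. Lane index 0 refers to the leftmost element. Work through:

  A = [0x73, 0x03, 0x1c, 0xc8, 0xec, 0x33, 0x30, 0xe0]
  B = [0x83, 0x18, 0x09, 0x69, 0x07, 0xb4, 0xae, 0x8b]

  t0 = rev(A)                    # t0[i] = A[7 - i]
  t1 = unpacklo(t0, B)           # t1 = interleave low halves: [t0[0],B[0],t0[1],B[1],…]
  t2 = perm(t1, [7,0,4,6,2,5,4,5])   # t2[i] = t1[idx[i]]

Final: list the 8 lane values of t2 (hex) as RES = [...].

RES = [ 0x69  0xe0  0x33  0xec  0x30  0x09  0x33  0x09 ]

t0 = [0xe0, 0x30, 0x33, 0xec, 0xc8, 0x1c, 0x03, 0x73]
t1 = [0xe0, 0x83, 0x30, 0x18, 0x33, 0x09, 0xec, 0x69]
t2 = [0x69, 0xe0, 0x33, 0xec, 0x30, 0x09, 0x33, 0x09]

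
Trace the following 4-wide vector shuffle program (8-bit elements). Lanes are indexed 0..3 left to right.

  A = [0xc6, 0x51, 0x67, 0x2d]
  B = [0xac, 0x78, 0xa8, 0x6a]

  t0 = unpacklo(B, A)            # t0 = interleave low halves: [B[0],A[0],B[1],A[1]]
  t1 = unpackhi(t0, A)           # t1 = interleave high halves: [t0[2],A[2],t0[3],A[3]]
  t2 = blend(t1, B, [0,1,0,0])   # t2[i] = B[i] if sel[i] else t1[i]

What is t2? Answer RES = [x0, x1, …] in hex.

RES = [0x78, 0x78, 0x51, 0x2d]

  t0: ac c6 78 51
  t1: 78 67 51 2d
  t2: 78 78 51 2d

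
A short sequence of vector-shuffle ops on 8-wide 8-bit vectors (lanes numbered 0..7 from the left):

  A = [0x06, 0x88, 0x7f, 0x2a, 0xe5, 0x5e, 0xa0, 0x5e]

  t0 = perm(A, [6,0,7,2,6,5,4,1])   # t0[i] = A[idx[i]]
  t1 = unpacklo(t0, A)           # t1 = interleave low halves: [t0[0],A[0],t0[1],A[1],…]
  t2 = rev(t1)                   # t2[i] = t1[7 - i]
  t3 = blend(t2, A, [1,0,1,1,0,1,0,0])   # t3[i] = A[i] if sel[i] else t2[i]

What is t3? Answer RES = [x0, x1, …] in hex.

t0 = [0xa0, 0x06, 0x5e, 0x7f, 0xa0, 0x5e, 0xe5, 0x88]
t1 = [0xa0, 0x06, 0x06, 0x88, 0x5e, 0x7f, 0x7f, 0x2a]
t2 = [0x2a, 0x7f, 0x7f, 0x5e, 0x88, 0x06, 0x06, 0xa0]
t3 = [0x06, 0x7f, 0x7f, 0x2a, 0x88, 0x5e, 0x06, 0xa0]

RES = [ 0x06  0x7f  0x7f  0x2a  0x88  0x5e  0x06  0xa0 ]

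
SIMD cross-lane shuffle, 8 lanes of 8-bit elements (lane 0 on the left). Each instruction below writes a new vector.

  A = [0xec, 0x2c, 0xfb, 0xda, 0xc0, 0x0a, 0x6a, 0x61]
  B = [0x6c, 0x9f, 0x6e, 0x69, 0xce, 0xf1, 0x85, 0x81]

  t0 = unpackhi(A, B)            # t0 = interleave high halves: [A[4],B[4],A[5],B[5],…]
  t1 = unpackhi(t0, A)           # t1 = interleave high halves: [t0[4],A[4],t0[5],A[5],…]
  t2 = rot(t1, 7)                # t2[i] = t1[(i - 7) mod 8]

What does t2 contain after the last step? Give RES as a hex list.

RES = [ 0xc0  0x85  0x0a  0x61  0x6a  0x81  0x61  0x6a ]

  t0: c0 ce 0a f1 6a 85 61 81
  t1: 6a c0 85 0a 61 6a 81 61
  t2: c0 85 0a 61 6a 81 61 6a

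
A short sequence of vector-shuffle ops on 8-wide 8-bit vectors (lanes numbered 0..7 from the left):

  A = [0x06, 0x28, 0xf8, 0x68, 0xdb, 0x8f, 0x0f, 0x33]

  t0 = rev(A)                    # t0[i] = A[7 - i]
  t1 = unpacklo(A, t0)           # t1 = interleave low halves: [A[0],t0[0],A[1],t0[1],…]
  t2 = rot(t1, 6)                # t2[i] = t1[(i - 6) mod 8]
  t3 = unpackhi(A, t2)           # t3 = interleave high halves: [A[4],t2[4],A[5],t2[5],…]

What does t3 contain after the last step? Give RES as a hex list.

  t0: 33 0f 8f db 68 f8 28 06
  t1: 06 33 28 0f f8 8f 68 db
  t2: 28 0f f8 8f 68 db 06 33
  t3: db 68 8f db 0f 06 33 33

RES = [0xdb, 0x68, 0x8f, 0xdb, 0x0f, 0x06, 0x33, 0x33]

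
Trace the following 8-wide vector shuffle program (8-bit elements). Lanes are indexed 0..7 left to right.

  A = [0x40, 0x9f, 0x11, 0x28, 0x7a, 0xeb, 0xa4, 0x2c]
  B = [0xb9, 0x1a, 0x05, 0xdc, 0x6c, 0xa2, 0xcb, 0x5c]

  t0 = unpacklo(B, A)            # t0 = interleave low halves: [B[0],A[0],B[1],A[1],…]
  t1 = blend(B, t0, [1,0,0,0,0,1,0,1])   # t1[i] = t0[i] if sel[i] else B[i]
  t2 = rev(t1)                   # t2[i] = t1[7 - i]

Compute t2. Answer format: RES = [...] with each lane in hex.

RES = [ 0x28  0xcb  0x11  0x6c  0xdc  0x05  0x1a  0xb9 ]

→ t0 |b9|40|1a|9f|05|11|dc|28|
→ t1 |b9|1a|05|dc|6c|11|cb|28|
→ t2 |28|cb|11|6c|dc|05|1a|b9|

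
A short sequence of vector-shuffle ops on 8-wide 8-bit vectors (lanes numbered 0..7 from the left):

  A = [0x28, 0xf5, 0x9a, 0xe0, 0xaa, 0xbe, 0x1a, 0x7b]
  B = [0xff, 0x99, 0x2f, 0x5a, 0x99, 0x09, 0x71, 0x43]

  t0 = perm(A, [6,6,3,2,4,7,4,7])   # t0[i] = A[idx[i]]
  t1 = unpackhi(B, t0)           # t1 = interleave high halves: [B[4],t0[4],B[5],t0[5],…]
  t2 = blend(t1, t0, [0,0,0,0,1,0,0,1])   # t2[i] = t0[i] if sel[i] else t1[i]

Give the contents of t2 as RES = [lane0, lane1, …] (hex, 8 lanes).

  t0: 1a 1a e0 9a aa 7b aa 7b
  t1: 99 aa 09 7b 71 aa 43 7b
  t2: 99 aa 09 7b aa aa 43 7b

RES = [0x99, 0xaa, 0x09, 0x7b, 0xaa, 0xaa, 0x43, 0x7b]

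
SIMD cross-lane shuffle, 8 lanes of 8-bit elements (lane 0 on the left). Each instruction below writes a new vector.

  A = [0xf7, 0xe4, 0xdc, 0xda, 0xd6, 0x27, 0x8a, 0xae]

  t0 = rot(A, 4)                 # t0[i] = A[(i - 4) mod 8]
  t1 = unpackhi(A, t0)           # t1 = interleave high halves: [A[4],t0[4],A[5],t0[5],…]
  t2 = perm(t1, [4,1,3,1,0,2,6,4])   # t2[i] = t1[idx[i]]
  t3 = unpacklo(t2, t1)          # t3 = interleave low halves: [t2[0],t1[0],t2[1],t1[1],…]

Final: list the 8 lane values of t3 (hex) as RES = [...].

RES = [0x8a, 0xd6, 0xf7, 0xf7, 0xe4, 0x27, 0xf7, 0xe4]

t0 = [0xd6, 0x27, 0x8a, 0xae, 0xf7, 0xe4, 0xdc, 0xda]
t1 = [0xd6, 0xf7, 0x27, 0xe4, 0x8a, 0xdc, 0xae, 0xda]
t2 = [0x8a, 0xf7, 0xe4, 0xf7, 0xd6, 0x27, 0xae, 0x8a]
t3 = [0x8a, 0xd6, 0xf7, 0xf7, 0xe4, 0x27, 0xf7, 0xe4]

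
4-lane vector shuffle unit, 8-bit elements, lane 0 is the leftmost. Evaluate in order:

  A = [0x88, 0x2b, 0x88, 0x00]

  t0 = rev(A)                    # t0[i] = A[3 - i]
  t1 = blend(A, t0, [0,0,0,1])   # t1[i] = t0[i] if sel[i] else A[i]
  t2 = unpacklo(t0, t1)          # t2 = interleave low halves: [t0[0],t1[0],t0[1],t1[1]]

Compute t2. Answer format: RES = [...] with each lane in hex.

RES = [ 0x00  0x88  0x88  0x2b ]

→ t0 |00|88|2b|88|
→ t1 |88|2b|88|88|
→ t2 |00|88|88|2b|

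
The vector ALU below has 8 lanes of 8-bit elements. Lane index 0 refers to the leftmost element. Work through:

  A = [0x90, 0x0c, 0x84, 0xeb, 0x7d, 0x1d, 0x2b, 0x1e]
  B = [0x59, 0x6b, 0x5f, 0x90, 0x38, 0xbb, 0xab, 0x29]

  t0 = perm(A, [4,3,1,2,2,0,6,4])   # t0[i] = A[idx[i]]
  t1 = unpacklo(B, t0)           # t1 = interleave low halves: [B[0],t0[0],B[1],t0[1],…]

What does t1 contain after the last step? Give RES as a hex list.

→ t0 |7d|eb|0c|84|84|90|2b|7d|
→ t1 |59|7d|6b|eb|5f|0c|90|84|

RES = [ 0x59  0x7d  0x6b  0xeb  0x5f  0x0c  0x90  0x84 ]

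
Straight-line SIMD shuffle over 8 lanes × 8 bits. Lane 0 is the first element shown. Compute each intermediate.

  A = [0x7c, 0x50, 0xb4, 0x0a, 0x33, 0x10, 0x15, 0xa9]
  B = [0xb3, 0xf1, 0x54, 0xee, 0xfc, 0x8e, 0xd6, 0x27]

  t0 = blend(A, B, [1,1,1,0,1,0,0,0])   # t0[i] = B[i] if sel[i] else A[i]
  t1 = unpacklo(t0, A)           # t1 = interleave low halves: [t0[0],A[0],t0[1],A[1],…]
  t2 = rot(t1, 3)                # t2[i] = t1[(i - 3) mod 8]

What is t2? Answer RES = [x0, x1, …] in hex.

RES = [ 0xb4  0x0a  0x0a  0xb3  0x7c  0xf1  0x50  0x54 ]

→ t0 |b3|f1|54|0a|fc|10|15|a9|
→ t1 |b3|7c|f1|50|54|b4|0a|0a|
→ t2 |b4|0a|0a|b3|7c|f1|50|54|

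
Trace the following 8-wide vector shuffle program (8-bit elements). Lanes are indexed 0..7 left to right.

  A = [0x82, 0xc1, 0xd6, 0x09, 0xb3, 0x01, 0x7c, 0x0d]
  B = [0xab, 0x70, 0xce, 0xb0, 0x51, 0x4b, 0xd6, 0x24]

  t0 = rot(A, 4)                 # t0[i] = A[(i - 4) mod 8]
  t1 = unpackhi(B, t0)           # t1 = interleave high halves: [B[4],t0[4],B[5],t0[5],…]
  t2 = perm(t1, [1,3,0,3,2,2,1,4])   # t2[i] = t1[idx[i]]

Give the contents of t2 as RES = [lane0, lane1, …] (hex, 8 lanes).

→ t0 |b3|01|7c|0d|82|c1|d6|09|
→ t1 |51|82|4b|c1|d6|d6|24|09|
→ t2 |82|c1|51|c1|4b|4b|82|d6|

RES = [ 0x82  0xc1  0x51  0xc1  0x4b  0x4b  0x82  0xd6 ]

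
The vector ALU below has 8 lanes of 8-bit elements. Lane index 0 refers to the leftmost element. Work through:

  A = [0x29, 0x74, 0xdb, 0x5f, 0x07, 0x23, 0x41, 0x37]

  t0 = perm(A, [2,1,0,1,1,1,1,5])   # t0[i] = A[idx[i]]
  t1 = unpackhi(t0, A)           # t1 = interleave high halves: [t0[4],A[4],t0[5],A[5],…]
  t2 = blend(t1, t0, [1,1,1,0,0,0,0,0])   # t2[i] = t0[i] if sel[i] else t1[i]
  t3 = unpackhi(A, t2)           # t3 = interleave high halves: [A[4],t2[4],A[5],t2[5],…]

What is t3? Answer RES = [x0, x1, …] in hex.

t0 = [0xdb, 0x74, 0x29, 0x74, 0x74, 0x74, 0x74, 0x23]
t1 = [0x74, 0x07, 0x74, 0x23, 0x74, 0x41, 0x23, 0x37]
t2 = [0xdb, 0x74, 0x29, 0x23, 0x74, 0x41, 0x23, 0x37]
t3 = [0x07, 0x74, 0x23, 0x41, 0x41, 0x23, 0x37, 0x37]

RES = [ 0x07  0x74  0x23  0x41  0x41  0x23  0x37  0x37 ]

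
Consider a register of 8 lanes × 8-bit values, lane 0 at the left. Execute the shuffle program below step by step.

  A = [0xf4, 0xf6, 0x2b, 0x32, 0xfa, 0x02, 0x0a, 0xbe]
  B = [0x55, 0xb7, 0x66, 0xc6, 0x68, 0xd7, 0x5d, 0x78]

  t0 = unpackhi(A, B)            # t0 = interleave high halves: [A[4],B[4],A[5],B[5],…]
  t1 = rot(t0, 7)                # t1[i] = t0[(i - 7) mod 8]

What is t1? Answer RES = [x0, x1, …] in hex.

RES = [0x68, 0x02, 0xd7, 0x0a, 0x5d, 0xbe, 0x78, 0xfa]

→ t0 |fa|68|02|d7|0a|5d|be|78|
→ t1 |68|02|d7|0a|5d|be|78|fa|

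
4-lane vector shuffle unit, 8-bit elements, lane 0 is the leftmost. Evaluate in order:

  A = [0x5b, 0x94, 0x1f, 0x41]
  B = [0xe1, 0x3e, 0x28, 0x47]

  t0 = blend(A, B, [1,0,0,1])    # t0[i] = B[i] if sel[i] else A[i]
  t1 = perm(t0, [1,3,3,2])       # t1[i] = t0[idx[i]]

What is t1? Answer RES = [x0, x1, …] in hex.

t0 = [0xe1, 0x94, 0x1f, 0x47]
t1 = [0x94, 0x47, 0x47, 0x1f]

RES = [ 0x94  0x47  0x47  0x1f ]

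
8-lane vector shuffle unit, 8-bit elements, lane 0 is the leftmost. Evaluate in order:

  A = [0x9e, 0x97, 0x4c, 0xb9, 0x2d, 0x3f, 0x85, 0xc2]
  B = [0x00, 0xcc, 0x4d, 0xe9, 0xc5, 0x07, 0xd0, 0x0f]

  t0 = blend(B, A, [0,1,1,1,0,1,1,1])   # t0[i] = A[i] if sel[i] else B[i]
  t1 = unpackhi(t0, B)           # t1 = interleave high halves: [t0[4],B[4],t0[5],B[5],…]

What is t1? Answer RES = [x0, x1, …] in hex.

t0 = [0x00, 0x97, 0x4c, 0xb9, 0xc5, 0x3f, 0x85, 0xc2]
t1 = [0xc5, 0xc5, 0x3f, 0x07, 0x85, 0xd0, 0xc2, 0x0f]

RES = [0xc5, 0xc5, 0x3f, 0x07, 0x85, 0xd0, 0xc2, 0x0f]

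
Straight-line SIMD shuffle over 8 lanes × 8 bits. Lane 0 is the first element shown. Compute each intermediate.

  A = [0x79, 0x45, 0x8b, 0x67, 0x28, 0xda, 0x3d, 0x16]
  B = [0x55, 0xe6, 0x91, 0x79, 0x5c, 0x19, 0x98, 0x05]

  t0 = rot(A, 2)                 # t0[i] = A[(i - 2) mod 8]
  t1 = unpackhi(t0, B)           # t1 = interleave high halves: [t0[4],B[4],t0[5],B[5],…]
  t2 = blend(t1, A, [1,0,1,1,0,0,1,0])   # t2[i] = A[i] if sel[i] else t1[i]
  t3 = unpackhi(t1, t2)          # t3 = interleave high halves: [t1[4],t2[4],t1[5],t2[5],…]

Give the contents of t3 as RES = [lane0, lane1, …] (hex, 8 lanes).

→ t0 |3d|16|79|45|8b|67|28|da|
→ t1 |8b|5c|67|19|28|98|da|05|
→ t2 |79|5c|8b|67|28|98|3d|05|
→ t3 |28|28|98|98|da|3d|05|05|

RES = [ 0x28  0x28  0x98  0x98  0xda  0x3d  0x05  0x05 ]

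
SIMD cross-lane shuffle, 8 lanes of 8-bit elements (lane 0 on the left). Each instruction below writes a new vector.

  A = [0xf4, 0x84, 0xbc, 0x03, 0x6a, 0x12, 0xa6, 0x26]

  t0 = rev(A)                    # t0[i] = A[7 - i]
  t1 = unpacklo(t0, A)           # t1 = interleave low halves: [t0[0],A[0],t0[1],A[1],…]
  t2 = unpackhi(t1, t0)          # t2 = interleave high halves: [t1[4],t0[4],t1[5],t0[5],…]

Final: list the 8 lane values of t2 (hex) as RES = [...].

RES = [0x12, 0x03, 0xbc, 0xbc, 0x6a, 0x84, 0x03, 0xf4]

→ t0 |26|a6|12|6a|03|bc|84|f4|
→ t1 |26|f4|a6|84|12|bc|6a|03|
→ t2 |12|03|bc|bc|6a|84|03|f4|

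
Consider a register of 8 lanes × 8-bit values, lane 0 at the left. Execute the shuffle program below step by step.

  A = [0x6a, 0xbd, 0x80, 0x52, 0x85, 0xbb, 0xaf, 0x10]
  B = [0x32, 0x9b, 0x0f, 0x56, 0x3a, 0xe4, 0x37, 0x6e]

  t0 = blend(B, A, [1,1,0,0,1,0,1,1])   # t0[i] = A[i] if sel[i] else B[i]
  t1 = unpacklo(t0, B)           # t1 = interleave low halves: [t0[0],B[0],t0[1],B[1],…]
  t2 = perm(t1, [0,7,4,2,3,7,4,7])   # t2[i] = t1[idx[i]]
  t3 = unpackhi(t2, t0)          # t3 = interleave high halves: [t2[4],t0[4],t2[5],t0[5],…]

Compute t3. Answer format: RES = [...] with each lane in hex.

→ t0 |6a|bd|0f|56|85|e4|af|10|
→ t1 |6a|32|bd|9b|0f|0f|56|56|
→ t2 |6a|56|0f|bd|9b|56|0f|56|
→ t3 |9b|85|56|e4|0f|af|56|10|

RES = [0x9b, 0x85, 0x56, 0xe4, 0x0f, 0xaf, 0x56, 0x10]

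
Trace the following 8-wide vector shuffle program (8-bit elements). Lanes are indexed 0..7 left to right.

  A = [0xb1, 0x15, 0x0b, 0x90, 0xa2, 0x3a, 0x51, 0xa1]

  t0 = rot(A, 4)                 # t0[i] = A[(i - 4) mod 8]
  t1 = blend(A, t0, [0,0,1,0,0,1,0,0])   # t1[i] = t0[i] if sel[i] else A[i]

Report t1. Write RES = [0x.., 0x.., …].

t0 = [0xa2, 0x3a, 0x51, 0xa1, 0xb1, 0x15, 0x0b, 0x90]
t1 = [0xb1, 0x15, 0x51, 0x90, 0xa2, 0x15, 0x51, 0xa1]

RES = [ 0xb1  0x15  0x51  0x90  0xa2  0x15  0x51  0xa1 ]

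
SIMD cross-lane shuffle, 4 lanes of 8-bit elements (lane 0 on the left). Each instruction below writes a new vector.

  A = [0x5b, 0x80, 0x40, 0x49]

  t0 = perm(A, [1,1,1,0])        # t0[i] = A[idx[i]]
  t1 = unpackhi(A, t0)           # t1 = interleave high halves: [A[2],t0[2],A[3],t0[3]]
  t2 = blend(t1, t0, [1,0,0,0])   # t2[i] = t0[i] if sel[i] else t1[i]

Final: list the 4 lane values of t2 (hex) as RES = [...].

RES = [0x80, 0x80, 0x49, 0x5b]

t0 = [0x80, 0x80, 0x80, 0x5b]
t1 = [0x40, 0x80, 0x49, 0x5b]
t2 = [0x80, 0x80, 0x49, 0x5b]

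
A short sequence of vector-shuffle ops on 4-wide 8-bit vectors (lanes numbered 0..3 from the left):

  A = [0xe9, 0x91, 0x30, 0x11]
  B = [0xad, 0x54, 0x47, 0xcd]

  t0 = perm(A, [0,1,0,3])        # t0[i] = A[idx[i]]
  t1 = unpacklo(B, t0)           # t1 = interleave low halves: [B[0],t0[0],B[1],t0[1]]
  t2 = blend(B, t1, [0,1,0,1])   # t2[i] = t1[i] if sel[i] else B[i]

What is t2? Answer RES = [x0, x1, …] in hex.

  t0: e9 91 e9 11
  t1: ad e9 54 91
  t2: ad e9 47 91

RES = [ 0xad  0xe9  0x47  0x91 ]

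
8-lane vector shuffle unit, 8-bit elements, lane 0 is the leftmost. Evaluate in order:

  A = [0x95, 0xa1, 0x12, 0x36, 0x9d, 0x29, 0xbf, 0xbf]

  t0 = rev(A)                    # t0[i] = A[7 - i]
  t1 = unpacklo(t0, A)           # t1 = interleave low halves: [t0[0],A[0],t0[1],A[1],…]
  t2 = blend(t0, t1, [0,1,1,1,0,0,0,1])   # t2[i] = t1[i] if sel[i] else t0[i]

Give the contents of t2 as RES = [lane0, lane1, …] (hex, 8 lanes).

RES = [0xbf, 0x95, 0xbf, 0xa1, 0x36, 0x12, 0xa1, 0x36]

t0 = [0xbf, 0xbf, 0x29, 0x9d, 0x36, 0x12, 0xa1, 0x95]
t1 = [0xbf, 0x95, 0xbf, 0xa1, 0x29, 0x12, 0x9d, 0x36]
t2 = [0xbf, 0x95, 0xbf, 0xa1, 0x36, 0x12, 0xa1, 0x36]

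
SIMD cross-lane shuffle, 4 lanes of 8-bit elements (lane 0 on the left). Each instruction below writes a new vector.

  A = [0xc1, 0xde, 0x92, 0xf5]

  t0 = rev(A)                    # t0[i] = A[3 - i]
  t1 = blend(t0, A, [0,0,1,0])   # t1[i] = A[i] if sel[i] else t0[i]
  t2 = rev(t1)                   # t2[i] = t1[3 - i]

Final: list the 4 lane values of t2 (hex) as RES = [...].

→ t0 |f5|92|de|c1|
→ t1 |f5|92|92|c1|
→ t2 |c1|92|92|f5|

RES = [0xc1, 0x92, 0x92, 0xf5]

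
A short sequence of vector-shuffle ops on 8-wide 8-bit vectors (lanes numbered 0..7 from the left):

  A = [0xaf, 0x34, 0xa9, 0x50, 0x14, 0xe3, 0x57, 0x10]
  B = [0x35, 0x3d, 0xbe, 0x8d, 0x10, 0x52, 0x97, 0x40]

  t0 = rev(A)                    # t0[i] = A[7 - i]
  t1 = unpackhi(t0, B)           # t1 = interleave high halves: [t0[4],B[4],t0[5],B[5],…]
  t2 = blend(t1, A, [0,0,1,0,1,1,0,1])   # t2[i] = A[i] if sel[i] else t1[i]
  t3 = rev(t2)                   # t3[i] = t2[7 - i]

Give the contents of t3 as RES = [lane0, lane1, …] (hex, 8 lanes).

RES = [0x10, 0xaf, 0xe3, 0x14, 0x52, 0xa9, 0x10, 0x50]

t0 = [0x10, 0x57, 0xe3, 0x14, 0x50, 0xa9, 0x34, 0xaf]
t1 = [0x50, 0x10, 0xa9, 0x52, 0x34, 0x97, 0xaf, 0x40]
t2 = [0x50, 0x10, 0xa9, 0x52, 0x14, 0xe3, 0xaf, 0x10]
t3 = [0x10, 0xaf, 0xe3, 0x14, 0x52, 0xa9, 0x10, 0x50]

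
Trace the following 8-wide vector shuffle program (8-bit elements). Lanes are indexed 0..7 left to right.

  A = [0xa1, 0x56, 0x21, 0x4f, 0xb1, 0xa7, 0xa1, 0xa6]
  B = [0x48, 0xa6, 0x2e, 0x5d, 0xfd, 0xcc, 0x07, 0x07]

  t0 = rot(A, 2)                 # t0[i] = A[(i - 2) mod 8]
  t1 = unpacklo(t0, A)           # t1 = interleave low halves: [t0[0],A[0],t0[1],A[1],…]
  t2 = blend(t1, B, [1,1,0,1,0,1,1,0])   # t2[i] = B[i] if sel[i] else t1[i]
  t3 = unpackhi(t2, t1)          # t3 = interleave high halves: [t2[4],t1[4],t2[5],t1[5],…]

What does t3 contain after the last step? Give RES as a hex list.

→ t0 |a1|a6|a1|56|21|4f|b1|a7|
→ t1 |a1|a1|a6|56|a1|21|56|4f|
→ t2 |48|a6|a6|5d|a1|cc|07|4f|
→ t3 |a1|a1|cc|21|07|56|4f|4f|

RES = [ 0xa1  0xa1  0xcc  0x21  0x07  0x56  0x4f  0x4f ]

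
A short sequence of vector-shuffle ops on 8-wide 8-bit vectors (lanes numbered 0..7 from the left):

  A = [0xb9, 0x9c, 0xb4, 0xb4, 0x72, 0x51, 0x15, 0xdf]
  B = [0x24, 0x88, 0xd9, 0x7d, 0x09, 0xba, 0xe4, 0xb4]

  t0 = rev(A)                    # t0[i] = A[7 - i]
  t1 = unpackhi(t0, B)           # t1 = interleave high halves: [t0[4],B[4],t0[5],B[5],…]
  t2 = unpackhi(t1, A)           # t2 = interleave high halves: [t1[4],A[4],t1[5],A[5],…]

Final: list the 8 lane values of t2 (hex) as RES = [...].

→ t0 |df|15|51|72|b4|b4|9c|b9|
→ t1 |b4|09|b4|ba|9c|e4|b9|b4|
→ t2 |9c|72|e4|51|b9|15|b4|df|

RES = [0x9c, 0x72, 0xe4, 0x51, 0xb9, 0x15, 0xb4, 0xdf]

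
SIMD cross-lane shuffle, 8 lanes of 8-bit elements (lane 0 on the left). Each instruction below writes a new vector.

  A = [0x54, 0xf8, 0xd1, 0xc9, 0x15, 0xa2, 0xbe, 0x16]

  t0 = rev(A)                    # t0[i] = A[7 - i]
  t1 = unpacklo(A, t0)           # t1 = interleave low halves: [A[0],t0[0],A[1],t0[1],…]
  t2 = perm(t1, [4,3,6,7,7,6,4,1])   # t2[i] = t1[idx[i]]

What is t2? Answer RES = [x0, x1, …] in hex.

t0 = [0x16, 0xbe, 0xa2, 0x15, 0xc9, 0xd1, 0xf8, 0x54]
t1 = [0x54, 0x16, 0xf8, 0xbe, 0xd1, 0xa2, 0xc9, 0x15]
t2 = [0xd1, 0xbe, 0xc9, 0x15, 0x15, 0xc9, 0xd1, 0x16]

RES = [0xd1, 0xbe, 0xc9, 0x15, 0x15, 0xc9, 0xd1, 0x16]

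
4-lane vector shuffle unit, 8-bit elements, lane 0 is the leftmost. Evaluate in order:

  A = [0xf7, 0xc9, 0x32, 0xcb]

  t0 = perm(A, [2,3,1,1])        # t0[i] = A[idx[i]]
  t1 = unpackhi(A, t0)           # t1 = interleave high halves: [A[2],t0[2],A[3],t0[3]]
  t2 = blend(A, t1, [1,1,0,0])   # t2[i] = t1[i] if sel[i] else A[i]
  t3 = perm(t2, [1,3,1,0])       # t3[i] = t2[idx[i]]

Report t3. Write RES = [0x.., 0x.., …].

RES = [0xc9, 0xcb, 0xc9, 0x32]

→ t0 |32|cb|c9|c9|
→ t1 |32|c9|cb|c9|
→ t2 |32|c9|32|cb|
→ t3 |c9|cb|c9|32|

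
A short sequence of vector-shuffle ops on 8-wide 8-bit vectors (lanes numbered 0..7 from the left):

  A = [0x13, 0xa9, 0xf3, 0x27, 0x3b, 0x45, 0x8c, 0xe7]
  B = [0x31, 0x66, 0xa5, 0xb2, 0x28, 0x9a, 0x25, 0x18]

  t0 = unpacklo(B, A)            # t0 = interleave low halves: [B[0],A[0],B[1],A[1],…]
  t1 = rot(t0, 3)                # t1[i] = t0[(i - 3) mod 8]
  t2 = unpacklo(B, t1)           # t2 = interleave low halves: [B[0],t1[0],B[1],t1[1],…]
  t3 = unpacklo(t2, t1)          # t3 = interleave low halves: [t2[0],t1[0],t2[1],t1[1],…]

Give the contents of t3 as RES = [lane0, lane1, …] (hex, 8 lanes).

RES = [0x31, 0xf3, 0xf3, 0xb2, 0x66, 0x27, 0xb2, 0x31]

t0 = [0x31, 0x13, 0x66, 0xa9, 0xa5, 0xf3, 0xb2, 0x27]
t1 = [0xf3, 0xb2, 0x27, 0x31, 0x13, 0x66, 0xa9, 0xa5]
t2 = [0x31, 0xf3, 0x66, 0xb2, 0xa5, 0x27, 0xb2, 0x31]
t3 = [0x31, 0xf3, 0xf3, 0xb2, 0x66, 0x27, 0xb2, 0x31]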